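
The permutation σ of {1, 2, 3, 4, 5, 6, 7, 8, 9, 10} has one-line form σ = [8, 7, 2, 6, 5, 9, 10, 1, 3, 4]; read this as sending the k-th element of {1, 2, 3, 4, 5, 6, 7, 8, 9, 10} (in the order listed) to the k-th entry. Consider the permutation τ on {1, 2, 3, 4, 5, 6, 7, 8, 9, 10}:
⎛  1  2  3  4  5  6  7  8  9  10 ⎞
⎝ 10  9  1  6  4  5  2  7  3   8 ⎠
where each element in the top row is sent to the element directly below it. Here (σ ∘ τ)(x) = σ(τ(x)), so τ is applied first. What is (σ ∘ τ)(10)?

1

First apply τ: τ(10) = 8, then σ(8) = 1. Thus (σ ∘ τ)(10) = 1.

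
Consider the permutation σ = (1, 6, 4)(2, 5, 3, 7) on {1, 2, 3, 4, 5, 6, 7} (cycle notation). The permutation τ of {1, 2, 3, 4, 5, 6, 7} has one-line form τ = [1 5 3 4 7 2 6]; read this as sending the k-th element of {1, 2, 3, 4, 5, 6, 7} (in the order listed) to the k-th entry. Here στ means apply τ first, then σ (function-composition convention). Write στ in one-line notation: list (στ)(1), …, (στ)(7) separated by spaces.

6 3 7 1 2 5 4

For each element, apply τ then σ: 1 → 1 → 6; 2 → 5 → 3; 3 → 3 → 7; 4 → 4 → 1; 5 → 7 → 2; 6 → 2 → 5; 7 → 6 → 4.
So στ in one-line form is 6 3 7 1 2 5 4.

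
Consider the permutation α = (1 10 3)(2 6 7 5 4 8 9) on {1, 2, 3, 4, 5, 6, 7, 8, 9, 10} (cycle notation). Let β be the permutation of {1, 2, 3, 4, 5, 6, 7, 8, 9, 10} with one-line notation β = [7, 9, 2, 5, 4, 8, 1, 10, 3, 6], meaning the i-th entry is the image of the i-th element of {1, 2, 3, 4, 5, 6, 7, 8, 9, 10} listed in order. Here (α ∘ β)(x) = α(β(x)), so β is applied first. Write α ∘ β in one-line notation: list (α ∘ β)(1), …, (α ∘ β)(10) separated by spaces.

5 2 6 4 8 9 10 3 1 7

(α ∘ β)(x) = α(β(x)). Computing each image: α(β(1)) = α(7) = 5, α(β(2)) = α(9) = 2, α(β(3)) = α(2) = 6, α(β(4)) = α(5) = 4, α(β(5)) = α(4) = 8, α(β(6)) = α(8) = 9, α(β(7)) = α(1) = 10, α(β(8)) = α(10) = 3, α(β(9)) = α(3) = 1, α(β(10)) = α(6) = 7.
Hence α ∘ β = [5 2 6 4 8 9 10 3 1 7].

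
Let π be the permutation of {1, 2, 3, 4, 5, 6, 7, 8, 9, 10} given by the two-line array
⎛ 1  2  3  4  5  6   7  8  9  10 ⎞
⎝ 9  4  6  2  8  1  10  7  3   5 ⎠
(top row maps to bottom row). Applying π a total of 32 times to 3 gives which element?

Tracing 3 → 6 → … returns to 3 after 4 steps, so 3 lies in a 4-cycle (1, 9, 3, 6).
On a 4-cycle, π^4 is the identity, so π^32 = π^0 there (32 ≡ 0 mod 4).
So π^32(3) = 3.

3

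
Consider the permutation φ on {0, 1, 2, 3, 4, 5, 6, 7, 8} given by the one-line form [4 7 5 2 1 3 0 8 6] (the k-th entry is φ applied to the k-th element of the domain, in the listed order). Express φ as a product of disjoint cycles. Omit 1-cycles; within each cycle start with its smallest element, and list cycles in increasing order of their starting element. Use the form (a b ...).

(0 4 1 7 8 6)(2 5 3)

From 0: 0 → 4 → 1 → 7 → 8 → 6 → 0, closing the cycle (0 4 1 7 8 6).
Repeating from the next unused element and collecting all non-trivial cycles gives (0 4 1 7 8 6)(2 5 3).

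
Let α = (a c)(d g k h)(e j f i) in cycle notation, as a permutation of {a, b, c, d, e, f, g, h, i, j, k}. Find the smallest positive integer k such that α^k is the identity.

4

The cycle type of α is (4, 4, 2, 1).
The order is lcm(4, 4, 2) = 4.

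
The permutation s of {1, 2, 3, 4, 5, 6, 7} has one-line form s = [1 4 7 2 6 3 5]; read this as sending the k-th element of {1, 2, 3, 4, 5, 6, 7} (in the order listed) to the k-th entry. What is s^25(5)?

6

Tracing 5 → 6 → … returns to 5 after 4 steps, so 5 lies in a 4-cycle (3, 7, 5, 6).
Powers repeat with period 4 on this cycle, and 25 mod 4 = 1, so s^25(5) = s^1(5).
Advancing 1 step from 5: 5 → 6.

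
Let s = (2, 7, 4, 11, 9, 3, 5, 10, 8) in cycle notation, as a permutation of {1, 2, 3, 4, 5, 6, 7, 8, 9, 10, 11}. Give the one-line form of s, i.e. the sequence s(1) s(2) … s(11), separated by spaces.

1 7 5 11 10 6 4 2 3 8 9

Image by image: 1↦1, 2↦7, 3↦5, 4↦11, 5↦10, 6↦6, 7↦4, 8↦2, 9↦3, 10↦8, 11↦9.
So the one-line form is 1 7 5 11 10 6 4 2 3 8 9.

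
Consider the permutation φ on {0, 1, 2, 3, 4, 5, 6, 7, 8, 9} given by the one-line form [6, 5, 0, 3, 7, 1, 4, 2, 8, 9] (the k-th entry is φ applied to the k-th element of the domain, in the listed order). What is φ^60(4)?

Tracing 4 → 7 → … returns to 4 after 5 steps, so 4 lies in a 5-cycle (0 6 4 7 2).
On a 5-cycle, φ^5 is the identity, so φ^60 = φ^0 there (60 ≡ 0 mod 5).
So φ^60(4) = 4.

4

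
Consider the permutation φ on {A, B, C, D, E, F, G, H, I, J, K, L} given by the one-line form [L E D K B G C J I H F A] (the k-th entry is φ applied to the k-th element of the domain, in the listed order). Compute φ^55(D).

D

Tracing D → K → … returns to D after 5 steps, so D lies in a 5-cycle (C D K F G).
Since the cycle has length 5, φ^55 acts on it the same as φ^0 (55 mod 5 = 0).
So φ^55(D) = D.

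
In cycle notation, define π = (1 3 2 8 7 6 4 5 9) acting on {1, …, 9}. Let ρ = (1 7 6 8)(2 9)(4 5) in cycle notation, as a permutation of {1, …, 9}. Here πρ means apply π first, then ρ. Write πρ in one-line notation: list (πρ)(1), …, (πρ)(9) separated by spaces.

(πρ)(x) = ρ(π(x)). Computing each image: ρ(π(1)) = ρ(3) = 3, ρ(π(2)) = ρ(8) = 1, ρ(π(3)) = ρ(2) = 9, ρ(π(4)) = ρ(5) = 4, ρ(π(5)) = ρ(9) = 2, ρ(π(6)) = ρ(4) = 5, ρ(π(7)) = ρ(6) = 8, ρ(π(8)) = ρ(7) = 6, ρ(π(9)) = ρ(1) = 7.
Hence πρ = [3 1 9 4 2 5 8 6 7].

3 1 9 4 2 5 8 6 7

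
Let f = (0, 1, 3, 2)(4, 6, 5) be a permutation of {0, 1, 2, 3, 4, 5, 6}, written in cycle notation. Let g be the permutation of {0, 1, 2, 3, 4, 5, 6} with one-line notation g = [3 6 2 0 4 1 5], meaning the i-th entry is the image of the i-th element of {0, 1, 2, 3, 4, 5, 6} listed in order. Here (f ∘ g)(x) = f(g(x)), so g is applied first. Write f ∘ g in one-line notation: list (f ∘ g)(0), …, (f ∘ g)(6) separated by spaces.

(f ∘ g)(x) = f(g(x)). Computing each image: f(g(0)) = f(3) = 2, f(g(1)) = f(6) = 5, f(g(2)) = f(2) = 0, f(g(3)) = f(0) = 1, f(g(4)) = f(4) = 6, f(g(5)) = f(1) = 3, f(g(6)) = f(5) = 4.
Hence f ∘ g = [2 5 0 1 6 3 4].

2 5 0 1 6 3 4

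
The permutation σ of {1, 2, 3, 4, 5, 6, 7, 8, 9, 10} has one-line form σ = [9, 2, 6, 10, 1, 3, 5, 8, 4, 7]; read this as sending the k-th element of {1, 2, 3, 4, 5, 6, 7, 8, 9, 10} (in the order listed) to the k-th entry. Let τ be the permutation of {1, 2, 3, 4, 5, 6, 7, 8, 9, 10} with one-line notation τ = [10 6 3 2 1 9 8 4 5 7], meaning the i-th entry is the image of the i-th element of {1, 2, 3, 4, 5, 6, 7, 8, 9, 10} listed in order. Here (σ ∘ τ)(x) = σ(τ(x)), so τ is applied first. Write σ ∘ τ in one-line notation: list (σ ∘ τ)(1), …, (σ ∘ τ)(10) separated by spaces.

Chase each element through τ then σ: 1 → 10 → 7; 2 → 6 → 3; 3 → 3 → 6; 4 → 2 → 2; 5 → 1 → 9; 6 → 9 → 4; 7 → 8 → 8; 8 → 4 → 10; 9 → 5 → 1; 10 → 7 → 5.
So σ ∘ τ in one-line form is 7 3 6 2 9 4 8 10 1 5.

7 3 6 2 9 4 8 10 1 5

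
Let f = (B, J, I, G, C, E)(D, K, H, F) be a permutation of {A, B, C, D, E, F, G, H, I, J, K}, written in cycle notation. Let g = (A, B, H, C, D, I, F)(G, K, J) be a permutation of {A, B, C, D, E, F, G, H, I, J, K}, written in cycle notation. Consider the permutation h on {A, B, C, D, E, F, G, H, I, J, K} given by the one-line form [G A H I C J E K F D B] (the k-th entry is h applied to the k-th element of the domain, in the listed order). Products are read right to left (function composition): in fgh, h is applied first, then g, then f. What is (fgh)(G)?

B

Chase G: h(G) = E; g(E) = E; f(E) = B. Hence (fgh)(G) = B.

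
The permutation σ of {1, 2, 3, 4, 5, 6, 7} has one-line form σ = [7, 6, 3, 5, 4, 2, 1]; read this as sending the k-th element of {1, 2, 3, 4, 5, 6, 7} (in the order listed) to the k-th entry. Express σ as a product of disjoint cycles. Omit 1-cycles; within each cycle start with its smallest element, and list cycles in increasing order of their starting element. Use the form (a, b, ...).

Start at 1 and follow images: 1 → 7 → 1, giving the cycle (1, 7).
Continuing from each remaining unvisited element yields (1, 7)(2, 6)(4, 5).

(1, 7)(2, 6)(4, 5)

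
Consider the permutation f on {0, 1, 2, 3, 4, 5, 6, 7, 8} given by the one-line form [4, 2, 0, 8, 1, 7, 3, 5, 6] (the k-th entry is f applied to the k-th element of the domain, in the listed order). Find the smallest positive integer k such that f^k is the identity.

12

Writing f as disjoint cycles, the cycle lengths are 4, 3, 2.
The order is lcm(4, 3, 2) = 12.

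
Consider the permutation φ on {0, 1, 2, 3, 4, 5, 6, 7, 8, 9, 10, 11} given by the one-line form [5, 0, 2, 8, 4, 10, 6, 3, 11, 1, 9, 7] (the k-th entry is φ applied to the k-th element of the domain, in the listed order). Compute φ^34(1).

9

Tracing 1 → 0 → … returns to 1 after 5 steps, so 1 lies in a 5-cycle (0 5 10 9 1).
On a 5-cycle, φ^5 is the identity, so φ^34 = φ^4 there (34 ≡ 4 mod 5).
Advancing 4 steps from 1: 1 → 0 → 5 → 10 → 9.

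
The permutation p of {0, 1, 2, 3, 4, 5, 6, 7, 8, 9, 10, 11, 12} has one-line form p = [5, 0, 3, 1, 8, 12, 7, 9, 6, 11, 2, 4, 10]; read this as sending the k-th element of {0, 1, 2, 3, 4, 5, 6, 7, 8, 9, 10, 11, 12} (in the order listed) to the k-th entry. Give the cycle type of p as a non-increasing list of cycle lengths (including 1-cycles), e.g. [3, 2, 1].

The disjoint cycles are (0 5 12 10 2 3 1)(4 8 6 7 9 11), with lengths 7, 6 in non-increasing order.

[7, 6]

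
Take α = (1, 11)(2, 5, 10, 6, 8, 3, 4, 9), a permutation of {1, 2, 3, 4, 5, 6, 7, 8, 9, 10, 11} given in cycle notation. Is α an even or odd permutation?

even

The cycle lengths are 8, 2, 1.
A cycle of length ℓ contributes ℓ−1 transpositions, so α is a product of 7 + 1 = 8 transpositions — even.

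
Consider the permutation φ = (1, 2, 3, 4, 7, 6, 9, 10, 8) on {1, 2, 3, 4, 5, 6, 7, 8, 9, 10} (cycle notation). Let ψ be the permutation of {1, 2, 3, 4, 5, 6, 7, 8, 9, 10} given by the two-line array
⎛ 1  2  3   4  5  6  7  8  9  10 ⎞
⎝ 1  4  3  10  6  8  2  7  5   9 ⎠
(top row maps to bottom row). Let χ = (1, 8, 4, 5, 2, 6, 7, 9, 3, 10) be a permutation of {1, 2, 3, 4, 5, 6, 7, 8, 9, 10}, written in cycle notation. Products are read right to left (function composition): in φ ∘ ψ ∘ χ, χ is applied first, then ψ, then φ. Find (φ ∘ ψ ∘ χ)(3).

Chase 3: χ(3) = 10; ψ(10) = 9; φ(9) = 10. Hence (φ ∘ ψ ∘ χ)(3) = 10.

10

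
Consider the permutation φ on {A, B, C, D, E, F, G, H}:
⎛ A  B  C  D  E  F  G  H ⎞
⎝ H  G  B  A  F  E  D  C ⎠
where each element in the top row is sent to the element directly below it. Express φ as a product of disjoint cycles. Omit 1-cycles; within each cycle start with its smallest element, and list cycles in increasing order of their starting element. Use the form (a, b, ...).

Start at A and follow images: A → H → C → B → G → D → A, giving the cycle (A, H, C, B, G, D).
Continuing from each remaining unvisited element yields (A, H, C, B, G, D)(E, F).

(A, H, C, B, G, D)(E, F)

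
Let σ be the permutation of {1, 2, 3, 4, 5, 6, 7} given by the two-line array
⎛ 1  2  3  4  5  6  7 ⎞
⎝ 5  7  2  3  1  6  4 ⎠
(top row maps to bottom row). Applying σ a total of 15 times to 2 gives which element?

Tracing 2 → 7 → … returns to 2 after 4 steps, so 2 lies in a 4-cycle (2 7 4 3).
Since the cycle has length 4, σ^15 acts on it the same as σ^3 (15 mod 4 = 3).
Advancing 3 steps from 2: 2 → 7 → 4 → 3.

3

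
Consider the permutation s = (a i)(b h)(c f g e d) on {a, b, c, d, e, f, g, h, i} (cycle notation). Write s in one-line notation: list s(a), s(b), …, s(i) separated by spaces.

Image by image: a↦i, b↦h, c↦f, d↦c, e↦d, f↦g, g↦e, h↦b, i↦a.
Listing these in domain order gives i h f c d g e b a.

i h f c d g e b a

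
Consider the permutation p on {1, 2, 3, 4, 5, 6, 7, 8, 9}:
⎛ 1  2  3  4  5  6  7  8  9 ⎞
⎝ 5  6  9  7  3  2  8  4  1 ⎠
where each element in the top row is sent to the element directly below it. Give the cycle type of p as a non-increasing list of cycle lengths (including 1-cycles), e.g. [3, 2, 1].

The disjoint cycles are (1, 5, 3, 9)(2, 6)(4, 7, 8), with lengths 4, 3, 2 in non-increasing order.

[4, 3, 2]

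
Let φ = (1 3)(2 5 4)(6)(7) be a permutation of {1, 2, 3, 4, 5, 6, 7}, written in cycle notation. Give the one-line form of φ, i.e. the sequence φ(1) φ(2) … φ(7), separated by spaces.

3 5 1 2 4 6 7

Each element maps to the next entry in its cycle (wrapping to the front): 1→3, 2→5, 3→1, 4→2, 5→4, 6→6, 7→7.
Listing these in domain order gives 3 5 1 2 4 6 7.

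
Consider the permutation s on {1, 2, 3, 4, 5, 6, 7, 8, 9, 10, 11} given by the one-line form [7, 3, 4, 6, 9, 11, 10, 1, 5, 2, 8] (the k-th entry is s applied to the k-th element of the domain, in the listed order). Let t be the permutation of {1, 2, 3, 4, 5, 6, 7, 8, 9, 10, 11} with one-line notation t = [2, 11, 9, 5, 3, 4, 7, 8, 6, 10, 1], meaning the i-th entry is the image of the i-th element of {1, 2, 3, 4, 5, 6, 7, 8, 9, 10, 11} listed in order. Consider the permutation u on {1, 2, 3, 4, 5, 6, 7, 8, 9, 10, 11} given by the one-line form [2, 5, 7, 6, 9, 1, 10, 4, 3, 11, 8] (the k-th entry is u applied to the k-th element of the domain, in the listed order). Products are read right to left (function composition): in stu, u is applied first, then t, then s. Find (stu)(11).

Apply the permutations in order: u(11) = 8, then t(8) = 8, then s(8) = 1. So (stu)(11) = 1.

1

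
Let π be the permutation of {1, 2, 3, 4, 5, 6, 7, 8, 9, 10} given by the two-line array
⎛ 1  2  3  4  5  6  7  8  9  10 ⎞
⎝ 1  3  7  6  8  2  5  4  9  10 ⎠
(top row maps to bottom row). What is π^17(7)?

Tracing 7 → 5 → … returns to 7 after 7 steps, so 7 lies in a 7-cycle (2 3 7 5 8 4 6).
Since the cycle has length 7, π^17 acts on it the same as π^3 (17 mod 7 = 3).
Stepping 3 places around the cycle: 7 → 5 → 8 → 4.

4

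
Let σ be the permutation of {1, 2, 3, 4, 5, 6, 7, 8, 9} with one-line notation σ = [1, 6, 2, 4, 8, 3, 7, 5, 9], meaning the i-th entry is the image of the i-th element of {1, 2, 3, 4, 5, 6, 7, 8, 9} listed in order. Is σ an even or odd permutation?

In disjoint-cycle form the cycle lengths are 3, 2, 1, 1, 1, 1.
A cycle is odd iff its length is even; σ has 1 even-length cycle, so sgn(σ) = (−1)^1 and σ is odd.

odd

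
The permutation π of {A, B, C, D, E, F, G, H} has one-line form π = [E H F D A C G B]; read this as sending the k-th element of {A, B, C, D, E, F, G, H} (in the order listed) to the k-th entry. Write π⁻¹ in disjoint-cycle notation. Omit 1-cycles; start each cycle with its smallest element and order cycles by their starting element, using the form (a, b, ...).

The cycle decomposition of π is (A, E)(B, H)(C, F).
The inverse reverses every cycle; in canonical form, π⁻¹ = (A, E)(B, H)(C, F).

(A, E)(B, H)(C, F)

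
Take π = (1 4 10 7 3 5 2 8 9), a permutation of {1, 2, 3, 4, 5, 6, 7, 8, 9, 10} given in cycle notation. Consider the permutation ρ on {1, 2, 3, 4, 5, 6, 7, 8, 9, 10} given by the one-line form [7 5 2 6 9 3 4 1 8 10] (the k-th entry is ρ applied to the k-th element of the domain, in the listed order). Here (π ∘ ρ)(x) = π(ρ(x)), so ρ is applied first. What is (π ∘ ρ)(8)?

ρ(8) = 1, then π(1) = 4; composing gives (π ∘ ρ)(8) = 4.

4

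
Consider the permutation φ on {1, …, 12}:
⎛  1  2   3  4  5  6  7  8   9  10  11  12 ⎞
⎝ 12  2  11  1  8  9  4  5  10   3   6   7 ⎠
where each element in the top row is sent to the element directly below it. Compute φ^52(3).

6

Tracing 3 → 11 → … returns to 3 after 5 steps, so 3 lies in a 5-cycle (3, 11, 6, 9, 10).
Since the cycle has length 5, φ^52 acts on it the same as φ^2 (52 mod 5 = 2).
Advancing 2 steps from 3: 3 → 11 → 6.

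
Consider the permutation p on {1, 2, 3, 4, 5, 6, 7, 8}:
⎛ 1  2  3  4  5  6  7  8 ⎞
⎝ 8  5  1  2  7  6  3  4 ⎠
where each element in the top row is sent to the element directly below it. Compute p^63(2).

2

Tracing 2 → 5 → … returns to 2 after 7 steps, so 2 lies in a 7-cycle (1, 8, 4, 2, 5, 7, 3).
On a 7-cycle, p^7 is the identity, so p^63 = p^0 there (63 ≡ 0 mod 7).
So p^63(2) = 2.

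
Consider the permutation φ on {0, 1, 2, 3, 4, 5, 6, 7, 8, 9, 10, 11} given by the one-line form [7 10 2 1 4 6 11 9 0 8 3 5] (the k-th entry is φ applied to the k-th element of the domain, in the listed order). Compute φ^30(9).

Tracing 9 → 8 → … returns to 9 after 4 steps, so 9 lies in a 4-cycle (0, 7, 9, 8).
Since the cycle has length 4, φ^30 acts on it the same as φ^2 (30 mod 4 = 2).
Stepping 2 places around the cycle: 9 → 8 → 0.

0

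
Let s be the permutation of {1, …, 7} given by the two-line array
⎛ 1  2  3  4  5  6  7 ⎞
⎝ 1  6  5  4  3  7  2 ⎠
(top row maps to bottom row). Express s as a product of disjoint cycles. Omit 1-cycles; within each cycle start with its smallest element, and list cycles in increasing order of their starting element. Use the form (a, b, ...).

Start at 2 and follow images: 2 → 6 → 7 → 2, giving the cycle (2, 6, 7).
Repeating from the next unused element and collecting all non-trivial cycles gives (2, 6, 7)(3, 5).

(2, 6, 7)(3, 5)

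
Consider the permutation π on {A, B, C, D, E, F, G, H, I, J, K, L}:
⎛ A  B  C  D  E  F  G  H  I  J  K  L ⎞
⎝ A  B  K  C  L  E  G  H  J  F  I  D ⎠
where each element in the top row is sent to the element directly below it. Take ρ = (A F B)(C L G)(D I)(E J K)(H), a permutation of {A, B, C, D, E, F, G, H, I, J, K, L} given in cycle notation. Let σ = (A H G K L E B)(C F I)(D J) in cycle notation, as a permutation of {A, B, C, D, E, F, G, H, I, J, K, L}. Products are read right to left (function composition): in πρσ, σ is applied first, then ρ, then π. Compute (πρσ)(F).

Apply the permutations in order: σ(F) = I, then ρ(I) = D, then π(D) = C. So (πρσ)(F) = C.

C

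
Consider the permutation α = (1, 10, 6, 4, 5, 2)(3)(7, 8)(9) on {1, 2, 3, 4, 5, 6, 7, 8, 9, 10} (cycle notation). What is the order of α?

6

The cycle type of α is (6, 2, 1, 1).
The order is lcm(6, 2) = 6.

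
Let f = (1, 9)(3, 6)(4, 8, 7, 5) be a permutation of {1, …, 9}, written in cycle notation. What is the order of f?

The cycle type of f is (4, 2, 2, 1).
Since disjoint cycles commute, ord(f) = lcm(4, 2, 2) = 4.

4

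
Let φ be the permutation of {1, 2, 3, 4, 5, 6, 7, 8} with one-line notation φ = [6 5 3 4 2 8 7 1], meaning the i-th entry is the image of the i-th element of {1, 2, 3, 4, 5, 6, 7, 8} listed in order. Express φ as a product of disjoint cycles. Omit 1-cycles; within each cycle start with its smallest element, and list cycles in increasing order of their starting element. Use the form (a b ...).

Start at 1 and follow images: 1 → 6 → 8 → 1, giving the cycle (1 6 8).
Repeating from the next unused element and collecting all non-trivial cycles gives (1 6 8)(2 5).

(1 6 8)(2 5)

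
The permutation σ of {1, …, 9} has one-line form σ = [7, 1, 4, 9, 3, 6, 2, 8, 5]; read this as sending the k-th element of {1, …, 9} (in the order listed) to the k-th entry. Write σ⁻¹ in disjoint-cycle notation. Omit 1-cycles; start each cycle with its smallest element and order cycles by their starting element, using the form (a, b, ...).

(1, 2, 7)(3, 5, 9, 4)

The cycle decomposition of σ is (1, 7, 2)(3, 4, 9, 5).
The inverse reverses every cycle; in canonical form, σ⁻¹ = (1, 2, 7)(3, 5, 9, 4).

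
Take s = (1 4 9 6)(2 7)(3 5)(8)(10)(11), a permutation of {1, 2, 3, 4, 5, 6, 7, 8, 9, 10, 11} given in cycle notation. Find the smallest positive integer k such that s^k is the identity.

4

The disjoint cycles have lengths 4, 2, 2, 1, 1, 1.
The order is lcm(4, 2, 2) = 4.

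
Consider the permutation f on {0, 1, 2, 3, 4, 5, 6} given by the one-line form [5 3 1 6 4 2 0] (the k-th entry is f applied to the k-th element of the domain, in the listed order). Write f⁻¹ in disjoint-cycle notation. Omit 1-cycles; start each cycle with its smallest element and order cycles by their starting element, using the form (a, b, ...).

(0, 6, 3, 1, 2, 5)

The cycle decomposition of f is (0, 5, 2, 1, 3, 6).
The inverse reverses every cycle; in canonical form, f⁻¹ = (0, 6, 3, 1, 2, 5).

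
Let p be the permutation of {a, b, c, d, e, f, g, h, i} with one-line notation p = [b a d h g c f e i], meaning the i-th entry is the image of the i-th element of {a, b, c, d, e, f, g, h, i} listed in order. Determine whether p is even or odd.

even

In disjoint-cycle form the cycle lengths are 6, 2, 1.
A cycle is odd iff its length is even; p has 2 even-length cycles, so sgn(p) = (−1)^2 and p is even.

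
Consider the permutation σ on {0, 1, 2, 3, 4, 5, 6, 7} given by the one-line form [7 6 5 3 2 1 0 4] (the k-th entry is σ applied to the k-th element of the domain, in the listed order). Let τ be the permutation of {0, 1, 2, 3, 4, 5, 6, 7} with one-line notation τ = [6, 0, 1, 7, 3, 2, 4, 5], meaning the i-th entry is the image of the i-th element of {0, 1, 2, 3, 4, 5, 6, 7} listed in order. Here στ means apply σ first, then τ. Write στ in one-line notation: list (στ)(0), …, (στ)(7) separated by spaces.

5 4 2 7 1 0 6 3

(στ)(x) = τ(σ(x)). Computing each image: τ(σ(0)) = τ(7) = 5, τ(σ(1)) = τ(6) = 4, τ(σ(2)) = τ(5) = 2, τ(σ(3)) = τ(3) = 7, τ(σ(4)) = τ(2) = 1, τ(σ(5)) = τ(1) = 0, τ(σ(6)) = τ(0) = 6, τ(σ(7)) = τ(4) = 3.
Hence στ = [5 4 2 7 1 0 6 3].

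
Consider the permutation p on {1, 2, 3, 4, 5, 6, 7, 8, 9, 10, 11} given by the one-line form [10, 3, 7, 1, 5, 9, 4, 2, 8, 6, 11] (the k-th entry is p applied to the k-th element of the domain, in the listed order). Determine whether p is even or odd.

even

In disjoint-cycle form the cycle lengths are 9, 1, 1.
A cycle is odd iff its length is even; p has 0 even-length cycles, so sgn(p) = (−1)^0 and p is even.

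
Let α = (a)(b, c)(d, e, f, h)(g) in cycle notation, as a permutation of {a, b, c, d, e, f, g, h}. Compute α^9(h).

h lies in the 4-cycle (d, e, f, h).
Since the cycle has length 4, α^9 acts on it the same as α^1 (9 mod 4 = 1).
Advancing 1 step from h: h → d.

d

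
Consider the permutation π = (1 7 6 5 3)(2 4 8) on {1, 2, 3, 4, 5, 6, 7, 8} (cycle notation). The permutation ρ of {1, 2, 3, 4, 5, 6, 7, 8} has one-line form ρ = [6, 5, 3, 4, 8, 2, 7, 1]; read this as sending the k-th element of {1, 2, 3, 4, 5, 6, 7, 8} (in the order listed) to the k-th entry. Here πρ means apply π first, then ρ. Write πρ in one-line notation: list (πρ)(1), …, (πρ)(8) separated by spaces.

7 4 6 1 3 8 2 5

(πρ)(x) = ρ(π(x)). Computing each image: ρ(π(1)) = ρ(7) = 7, ρ(π(2)) = ρ(4) = 4, ρ(π(3)) = ρ(1) = 6, ρ(π(4)) = ρ(8) = 1, ρ(π(5)) = ρ(3) = 3, ρ(π(6)) = ρ(5) = 8, ρ(π(7)) = ρ(6) = 2, ρ(π(8)) = ρ(2) = 5.
Hence πρ = [7 4 6 1 3 8 2 5].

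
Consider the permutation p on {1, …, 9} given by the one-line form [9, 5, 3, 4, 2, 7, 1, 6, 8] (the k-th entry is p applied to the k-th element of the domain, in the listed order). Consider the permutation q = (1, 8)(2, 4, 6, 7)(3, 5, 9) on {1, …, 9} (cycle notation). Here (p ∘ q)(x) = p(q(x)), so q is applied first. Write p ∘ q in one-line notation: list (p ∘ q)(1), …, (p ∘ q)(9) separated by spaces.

6 4 2 7 8 1 5 9 3

(p ∘ q)(x) = p(q(x)). Computing each image: p(q(1)) = p(8) = 6, p(q(2)) = p(4) = 4, p(q(3)) = p(5) = 2, p(q(4)) = p(6) = 7, p(q(5)) = p(9) = 8, p(q(6)) = p(7) = 1, p(q(7)) = p(2) = 5, p(q(8)) = p(1) = 9, p(q(9)) = p(3) = 3.
Hence p ∘ q = [6 4 2 7 8 1 5 9 3].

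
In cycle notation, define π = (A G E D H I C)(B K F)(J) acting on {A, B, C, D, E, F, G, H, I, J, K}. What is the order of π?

21

The disjoint cycles have lengths 7, 3, 1.
The order is lcm(7, 3) = 21.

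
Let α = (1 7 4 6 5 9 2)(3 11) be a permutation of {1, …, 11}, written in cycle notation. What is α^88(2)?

2 lies in the 7-cycle (1 7 4 6 5 9 2).
Powers repeat with period 7 on this cycle, and 88 mod 7 = 4, so α^88(2) = α^4(2).
Advancing 4 steps from 2: 2 → 1 → 7 → 4 → 6.

6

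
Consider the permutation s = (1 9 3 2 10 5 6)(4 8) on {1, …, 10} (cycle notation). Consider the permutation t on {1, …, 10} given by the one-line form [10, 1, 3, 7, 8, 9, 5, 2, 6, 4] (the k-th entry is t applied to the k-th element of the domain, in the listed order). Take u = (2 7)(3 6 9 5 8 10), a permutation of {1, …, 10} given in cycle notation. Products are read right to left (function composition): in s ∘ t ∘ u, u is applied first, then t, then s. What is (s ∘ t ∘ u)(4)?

7

Chase 4: u(4) = 4; t(4) = 7; s(7) = 7. Hence (s ∘ t ∘ u)(4) = 7.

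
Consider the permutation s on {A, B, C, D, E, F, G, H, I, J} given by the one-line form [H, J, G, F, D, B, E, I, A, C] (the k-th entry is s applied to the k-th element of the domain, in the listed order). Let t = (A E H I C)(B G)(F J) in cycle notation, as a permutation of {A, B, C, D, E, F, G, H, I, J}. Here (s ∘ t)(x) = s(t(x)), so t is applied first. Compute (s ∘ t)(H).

A

First apply t: t(H) = I, then s(I) = A. Thus (s ∘ t)(H) = A.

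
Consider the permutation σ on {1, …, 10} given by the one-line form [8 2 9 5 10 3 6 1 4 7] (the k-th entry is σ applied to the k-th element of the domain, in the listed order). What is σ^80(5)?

Tracing 5 → 10 → … returns to 5 after 7 steps, so 5 lies in a 7-cycle (3, 9, 4, 5, 10, 7, 6).
Since the cycle has length 7, σ^80 acts on it the same as σ^3 (80 mod 7 = 3).
Stepping 3 places around the cycle: 5 → 10 → 7 → 6.

6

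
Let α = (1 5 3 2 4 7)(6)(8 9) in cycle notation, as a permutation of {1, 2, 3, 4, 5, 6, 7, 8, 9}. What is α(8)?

9

Within (8 9), 8 ↦ 9.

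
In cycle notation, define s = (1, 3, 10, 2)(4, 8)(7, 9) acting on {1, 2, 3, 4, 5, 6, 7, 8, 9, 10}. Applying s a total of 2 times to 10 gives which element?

1

10 lies in the 4-cycle (1, 3, 10, 2).
Advancing 2 steps from 10: 10 → 2 → 1.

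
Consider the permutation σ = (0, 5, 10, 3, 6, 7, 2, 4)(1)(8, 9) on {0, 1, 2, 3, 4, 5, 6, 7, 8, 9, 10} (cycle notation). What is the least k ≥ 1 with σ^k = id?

8

The cycle type of σ is (8, 2, 1).
The order is lcm(8, 2) = 8.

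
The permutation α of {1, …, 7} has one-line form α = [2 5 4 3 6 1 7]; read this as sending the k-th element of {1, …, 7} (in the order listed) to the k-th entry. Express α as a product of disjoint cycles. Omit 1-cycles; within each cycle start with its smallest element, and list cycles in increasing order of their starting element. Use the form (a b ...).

Iterating α from 1 gives 1 → 2 → 5 → 6 → 1; that is the 4-cycle (1 2 5 6).
Repeating from the next unused element and collecting all non-trivial cycles gives (1 2 5 6)(3 4).

(1 2 5 6)(3 4)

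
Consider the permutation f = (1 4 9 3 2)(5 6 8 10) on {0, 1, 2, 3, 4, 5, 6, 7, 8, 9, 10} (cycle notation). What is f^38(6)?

10

6 lies in the 4-cycle (5 6 8 10).
Powers repeat with period 4 on this cycle, and 38 mod 4 = 2, so f^38(6) = f^2(6).
Stepping 2 places around the cycle: 6 → 8 → 10.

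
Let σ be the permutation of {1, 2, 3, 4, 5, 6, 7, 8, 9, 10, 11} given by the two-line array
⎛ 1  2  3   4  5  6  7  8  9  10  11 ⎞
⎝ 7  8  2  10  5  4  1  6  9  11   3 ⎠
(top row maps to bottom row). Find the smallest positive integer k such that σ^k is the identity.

14

Writing σ as disjoint cycles, the cycle lengths are 7, 2, 1, 1.
The order of σ is the least common multiple of its cycle lengths: lcm(7, 2) = 14.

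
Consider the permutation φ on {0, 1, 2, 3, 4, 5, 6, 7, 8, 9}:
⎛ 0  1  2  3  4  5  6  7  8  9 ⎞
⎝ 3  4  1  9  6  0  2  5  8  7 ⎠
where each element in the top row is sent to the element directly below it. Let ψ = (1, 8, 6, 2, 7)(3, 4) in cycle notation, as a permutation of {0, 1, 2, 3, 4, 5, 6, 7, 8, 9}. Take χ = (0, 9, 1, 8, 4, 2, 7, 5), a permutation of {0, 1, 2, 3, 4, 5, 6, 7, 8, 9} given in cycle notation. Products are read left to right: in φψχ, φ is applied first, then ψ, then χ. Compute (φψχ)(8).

6

Apply the permutations in order: φ(8) = 8, then ψ(8) = 6, then χ(6) = 6. So (φψχ)(8) = 6.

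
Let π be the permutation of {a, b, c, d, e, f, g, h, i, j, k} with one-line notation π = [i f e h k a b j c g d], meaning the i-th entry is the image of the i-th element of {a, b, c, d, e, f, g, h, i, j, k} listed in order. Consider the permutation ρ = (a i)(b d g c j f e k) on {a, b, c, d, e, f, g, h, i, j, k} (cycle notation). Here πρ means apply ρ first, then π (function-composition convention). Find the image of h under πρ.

First apply ρ: ρ(h) = h, then π(h) = j. Thus (πρ)(h) = j.

j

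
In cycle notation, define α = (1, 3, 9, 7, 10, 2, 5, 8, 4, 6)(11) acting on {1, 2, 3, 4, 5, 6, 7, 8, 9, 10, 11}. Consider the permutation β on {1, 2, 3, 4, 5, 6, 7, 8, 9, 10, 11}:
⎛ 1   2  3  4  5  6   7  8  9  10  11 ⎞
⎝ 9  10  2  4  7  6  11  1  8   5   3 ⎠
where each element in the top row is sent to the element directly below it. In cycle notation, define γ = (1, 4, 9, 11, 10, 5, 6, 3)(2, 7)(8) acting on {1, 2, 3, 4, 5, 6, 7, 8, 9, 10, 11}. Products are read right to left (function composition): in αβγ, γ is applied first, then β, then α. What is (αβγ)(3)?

(αβγ)(3) = α(β(γ(3))). γ(3) = 1, then β(1) = 9, then α(9) = 7, so the result is 7.

7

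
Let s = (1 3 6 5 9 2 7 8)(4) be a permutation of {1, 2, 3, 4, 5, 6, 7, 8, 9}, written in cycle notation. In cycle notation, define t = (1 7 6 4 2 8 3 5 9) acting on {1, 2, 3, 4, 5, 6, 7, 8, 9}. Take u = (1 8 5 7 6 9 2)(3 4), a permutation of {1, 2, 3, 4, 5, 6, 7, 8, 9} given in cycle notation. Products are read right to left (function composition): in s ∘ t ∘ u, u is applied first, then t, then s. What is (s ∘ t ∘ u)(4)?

(s ∘ t ∘ u)(4) = s(t(u(4))). u(4) = 3, then t(3) = 5, then s(5) = 9, so the result is 9.

9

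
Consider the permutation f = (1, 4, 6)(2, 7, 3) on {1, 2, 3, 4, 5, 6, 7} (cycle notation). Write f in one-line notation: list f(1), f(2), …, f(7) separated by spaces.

4 7 2 6 5 1 3

Image by image: 1→4, 2→7, 3→2, 4→6, 5→5, 6→1, 7→3.
So the one-line form is 4 7 2 6 5 1 3.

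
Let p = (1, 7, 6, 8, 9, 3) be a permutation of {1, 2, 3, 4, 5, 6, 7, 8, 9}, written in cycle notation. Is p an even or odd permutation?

odd

The cycle lengths are 6, 1, 1, 1.
A cycle of length ℓ contributes ℓ−1 transpositions, so p is a product of 5 transpositions — odd.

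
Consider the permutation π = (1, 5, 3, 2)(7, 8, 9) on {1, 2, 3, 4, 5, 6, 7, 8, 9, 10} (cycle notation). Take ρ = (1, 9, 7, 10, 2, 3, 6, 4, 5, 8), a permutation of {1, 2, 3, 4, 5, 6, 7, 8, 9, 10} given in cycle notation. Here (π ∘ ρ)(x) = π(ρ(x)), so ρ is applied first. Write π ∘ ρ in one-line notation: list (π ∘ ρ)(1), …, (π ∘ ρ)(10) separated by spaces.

7 2 6 3 9 4 10 5 8 1

(π ∘ ρ)(x) = π(ρ(x)). Computing each image: π(ρ(1)) = π(9) = 7, π(ρ(2)) = π(3) = 2, π(ρ(3)) = π(6) = 6, π(ρ(4)) = π(5) = 3, π(ρ(5)) = π(8) = 9, π(ρ(6)) = π(4) = 4, π(ρ(7)) = π(10) = 10, π(ρ(8)) = π(1) = 5, π(ρ(9)) = π(7) = 8, π(ρ(10)) = π(2) = 1.
Hence π ∘ ρ = [7 2 6 3 9 4 10 5 8 1].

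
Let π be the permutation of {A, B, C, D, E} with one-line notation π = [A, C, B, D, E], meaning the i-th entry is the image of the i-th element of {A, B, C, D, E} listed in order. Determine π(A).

A is element number 1 of the domain, and entry number 1 of the one-line form is A, so π(A) = A.

A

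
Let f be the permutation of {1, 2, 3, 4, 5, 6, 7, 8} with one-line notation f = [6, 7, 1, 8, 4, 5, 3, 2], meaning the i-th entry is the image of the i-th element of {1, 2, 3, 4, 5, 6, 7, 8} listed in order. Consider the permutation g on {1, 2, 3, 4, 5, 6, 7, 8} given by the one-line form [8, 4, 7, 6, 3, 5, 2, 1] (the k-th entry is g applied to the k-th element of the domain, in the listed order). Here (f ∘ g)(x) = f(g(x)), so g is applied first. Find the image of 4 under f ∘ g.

(f ∘ g)(4) = f(g(4)). g(4) = 6, then f(6) = 5. So (f ∘ g)(4) = 5.

5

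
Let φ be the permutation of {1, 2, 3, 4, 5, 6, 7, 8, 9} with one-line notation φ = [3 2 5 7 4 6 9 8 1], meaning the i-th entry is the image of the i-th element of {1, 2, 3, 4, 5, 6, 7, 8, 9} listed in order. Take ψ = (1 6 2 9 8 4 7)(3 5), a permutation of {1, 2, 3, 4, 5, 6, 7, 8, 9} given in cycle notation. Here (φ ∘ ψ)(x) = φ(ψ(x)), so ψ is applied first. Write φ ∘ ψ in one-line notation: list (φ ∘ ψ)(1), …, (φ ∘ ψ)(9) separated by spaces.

6 1 4 9 5 2 3 7 8

Chase each element through ψ then φ: 1 → 6 → 6; 2 → 9 → 1; 3 → 5 → 4; 4 → 7 → 9; 5 → 3 → 5; 6 → 2 → 2; 7 → 1 → 3; 8 → 4 → 7; 9 → 8 → 8.
So φ ∘ ψ in one-line form is 6 1 4 9 5 2 3 7 8.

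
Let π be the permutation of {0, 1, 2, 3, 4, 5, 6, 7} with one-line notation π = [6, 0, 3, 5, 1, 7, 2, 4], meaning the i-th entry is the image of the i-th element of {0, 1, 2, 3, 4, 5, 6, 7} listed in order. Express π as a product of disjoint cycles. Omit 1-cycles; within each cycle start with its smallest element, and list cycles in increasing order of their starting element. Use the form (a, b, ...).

Start at 0 and follow images: 0 → 6 → 2 → 3 → 5 → 7 → 4 → 1 → 0, giving the cycle (0, 6, 2, 3, 5, 7, 4, 1).
Continuing from each remaining unvisited element yields (0, 6, 2, 3, 5, 7, 4, 1).

(0, 6, 2, 3, 5, 7, 4, 1)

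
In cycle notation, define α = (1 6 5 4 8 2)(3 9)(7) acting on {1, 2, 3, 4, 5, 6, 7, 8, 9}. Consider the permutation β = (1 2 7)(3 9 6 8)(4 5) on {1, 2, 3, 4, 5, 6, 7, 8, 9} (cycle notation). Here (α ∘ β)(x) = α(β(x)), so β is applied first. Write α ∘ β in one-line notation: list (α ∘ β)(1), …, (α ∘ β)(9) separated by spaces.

1 7 3 4 8 2 6 9 5

(α ∘ β)(x) = α(β(x)). Computing each image: α(β(1)) = α(2) = 1, α(β(2)) = α(7) = 7, α(β(3)) = α(9) = 3, α(β(4)) = α(5) = 4, α(β(5)) = α(4) = 8, α(β(6)) = α(8) = 2, α(β(7)) = α(1) = 6, α(β(8)) = α(3) = 9, α(β(9)) = α(6) = 5.
Hence α ∘ β = [1 7 3 4 8 2 6 9 5].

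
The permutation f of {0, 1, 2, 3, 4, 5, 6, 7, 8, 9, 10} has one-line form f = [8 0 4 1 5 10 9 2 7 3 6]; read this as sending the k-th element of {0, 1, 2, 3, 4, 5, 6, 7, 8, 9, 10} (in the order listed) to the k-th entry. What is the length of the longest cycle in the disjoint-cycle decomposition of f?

11

Decomposing into disjoint cycles gives (0, 8, 7, 2, 4, 5, 10, 6, 9, 3, 1); the longest has length 11.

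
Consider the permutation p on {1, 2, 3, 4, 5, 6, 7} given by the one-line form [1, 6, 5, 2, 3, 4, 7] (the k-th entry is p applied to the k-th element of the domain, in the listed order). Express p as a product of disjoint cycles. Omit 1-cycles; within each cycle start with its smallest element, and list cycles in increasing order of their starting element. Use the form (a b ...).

(2 6 4)(3 5)

Iterating p from 2 gives 2 → 6 → 4 → 2; that is the 3-cycle (2 6 4).
Repeating from the next unused element and collecting all non-trivial cycles gives (2 6 4)(3 5).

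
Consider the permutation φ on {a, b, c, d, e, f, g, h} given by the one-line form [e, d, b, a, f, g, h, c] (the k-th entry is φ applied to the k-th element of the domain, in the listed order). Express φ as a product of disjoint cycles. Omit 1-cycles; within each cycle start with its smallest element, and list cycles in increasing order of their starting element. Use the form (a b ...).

(a e f g h c b d)

Start at a and follow images: a → e → f → g → h → c → b → d → a, giving the cycle (a e f g h c b d).
Continuing from each remaining unvisited element yields (a e f g h c b d).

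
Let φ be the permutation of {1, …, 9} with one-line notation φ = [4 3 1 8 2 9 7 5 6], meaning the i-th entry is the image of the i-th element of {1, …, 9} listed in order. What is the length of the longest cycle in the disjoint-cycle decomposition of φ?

6

Decomposing into disjoint cycles gives (1 4 8 5 2 3)(6 9); the longest has length 6.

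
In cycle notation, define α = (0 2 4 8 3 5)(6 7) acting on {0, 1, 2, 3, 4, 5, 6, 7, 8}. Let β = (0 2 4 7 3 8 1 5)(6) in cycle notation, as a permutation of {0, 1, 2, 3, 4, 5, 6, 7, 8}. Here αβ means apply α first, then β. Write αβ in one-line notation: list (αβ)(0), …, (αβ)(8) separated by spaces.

4 5 7 0 1 2 3 6 8

(αβ)(x) = β(α(x)). Computing each image: β(α(0)) = β(2) = 4, β(α(1)) = β(1) = 5, β(α(2)) = β(4) = 7, β(α(3)) = β(5) = 0, β(α(4)) = β(8) = 1, β(α(5)) = β(0) = 2, β(α(6)) = β(7) = 3, β(α(7)) = β(6) = 6, β(α(8)) = β(3) = 8.
Hence αβ = [4 5 7 0 1 2 3 6 8].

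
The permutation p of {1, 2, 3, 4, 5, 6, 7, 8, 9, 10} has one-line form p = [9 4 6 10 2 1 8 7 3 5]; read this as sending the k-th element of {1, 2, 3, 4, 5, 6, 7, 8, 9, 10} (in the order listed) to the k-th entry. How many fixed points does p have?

0

No element satisfies p(x) = x, so there are 0 fixed points.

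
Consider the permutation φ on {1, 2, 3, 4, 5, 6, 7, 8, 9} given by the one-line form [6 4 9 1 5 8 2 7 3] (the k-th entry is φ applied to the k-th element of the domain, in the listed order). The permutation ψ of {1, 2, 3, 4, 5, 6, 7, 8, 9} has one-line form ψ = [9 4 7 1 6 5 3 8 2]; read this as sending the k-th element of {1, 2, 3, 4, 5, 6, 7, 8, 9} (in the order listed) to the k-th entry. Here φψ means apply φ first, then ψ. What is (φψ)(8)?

First apply φ: φ(8) = 7, then ψ(7) = 3. Thus (φψ)(8) = 3.

3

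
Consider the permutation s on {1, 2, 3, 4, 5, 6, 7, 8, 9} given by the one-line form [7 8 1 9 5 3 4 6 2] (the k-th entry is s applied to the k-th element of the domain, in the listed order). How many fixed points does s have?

The fixed points (elements with s(x) = x) are {5}, so there is 1.

1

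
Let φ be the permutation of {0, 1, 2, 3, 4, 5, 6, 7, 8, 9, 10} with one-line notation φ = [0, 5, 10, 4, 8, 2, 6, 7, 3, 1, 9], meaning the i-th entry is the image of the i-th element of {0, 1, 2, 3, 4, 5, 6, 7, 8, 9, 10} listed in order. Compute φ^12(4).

4

Tracing 4 → 8 → … returns to 4 after 3 steps, so 4 lies in a 3-cycle (3 4 8).
Since the cycle has length 3, φ^12 acts on it the same as φ^0 (12 mod 3 = 0).
So φ^12(4) = 4.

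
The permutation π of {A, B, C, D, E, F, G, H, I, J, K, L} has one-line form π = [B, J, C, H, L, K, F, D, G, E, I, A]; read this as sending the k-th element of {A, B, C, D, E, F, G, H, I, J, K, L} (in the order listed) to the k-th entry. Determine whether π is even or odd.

In disjoint-cycle form the cycle lengths are 5, 4, 2, 1.
A cycle of length ℓ contributes ℓ−1 transpositions, so π is a product of 4 + 3 + 1 = 8 transpositions — even.

even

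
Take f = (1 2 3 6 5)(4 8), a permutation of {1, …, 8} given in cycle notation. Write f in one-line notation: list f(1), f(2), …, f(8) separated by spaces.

2 3 6 8 1 5 7 4

Each element maps to the next entry in its cycle (wrapping to the front): 1→2, 2→3, 3→6, 4→8, 5→1, 6→5, 7→7, 8→4.
So the one-line form is 2 3 6 8 1 5 7 4.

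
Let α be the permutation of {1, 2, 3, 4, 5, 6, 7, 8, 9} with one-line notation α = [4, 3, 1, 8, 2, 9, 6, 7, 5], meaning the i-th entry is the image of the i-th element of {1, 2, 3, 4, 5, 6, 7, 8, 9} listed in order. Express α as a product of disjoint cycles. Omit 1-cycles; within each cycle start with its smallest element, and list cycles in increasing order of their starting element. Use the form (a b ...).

Iterating α from 1 gives 1 → 4 → 8 → 7 → 6 → 9 → 5 → 2 → 3 → 1; that is the 9-cycle (1 4 8 7 6 9 5 2 3).
Repeating from the next unused element and collecting all non-trivial cycles gives (1 4 8 7 6 9 5 2 3).

(1 4 8 7 6 9 5 2 3)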